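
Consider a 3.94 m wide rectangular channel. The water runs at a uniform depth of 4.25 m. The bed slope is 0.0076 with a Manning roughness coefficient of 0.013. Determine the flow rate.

Flow area A = b·y = 3.94 × 4.25 = 16.75 m². Wetted perimeter P = b + 2y = 3.94 + 2×4.25 = 12.44 m.
Hydraulic radius R = A/P = 16.75/12.44 = 1.346 m.
Manning's equation: Q = (1/n) A R^(2/3) S^(1/2) = (1/0.013) × 16.75 × 1.346^(2/3) × 0.0076^(1/2) = 137 m³/s.

Q = 137 m³/s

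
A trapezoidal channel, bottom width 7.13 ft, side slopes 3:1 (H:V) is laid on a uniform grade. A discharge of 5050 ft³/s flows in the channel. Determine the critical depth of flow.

At critical depth, Q² T / (g A³) = 1, i.e. A³/T = Q²/g = 5050²/32.2 = 792000.
Try y = 12 ft: A³/T = 1752000 — over.
Try y = 7.44 ft: A³/T = 203200 — short.
Try y = 10.1 ft: A³/T = 797700 — ≈ 792000.

y_c = 10.1 ft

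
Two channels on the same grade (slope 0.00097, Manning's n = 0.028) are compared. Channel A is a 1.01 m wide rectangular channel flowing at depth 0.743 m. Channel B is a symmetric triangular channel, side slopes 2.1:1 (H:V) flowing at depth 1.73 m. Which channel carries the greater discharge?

channel B

Channel A: Flow area A = b·y = 1.01 × 0.743 = 0.7504 m². Wetted perimeter P = b + 2y = 1.01 + 2×0.743 = 2.496 m. Hydraulic radius R = A/P = 0.7504/2.496 = 0.3007 m. Q_A = (1/0.028)·0.7504·0.3007^(2/3)·√0.00097 = 0.3746 m³/s.
Channel B: For a triangular section with side slope z = 2.1: A = zy² = 2.1×1.73² = 6.285 m²; P = 2y√(1+z²) = 2×1.73×2.326 = 8.048 m. Hydraulic radius R = A/P = 6.285/8.048 = 0.781 m. Q_B = (1/0.028)·6.285·0.781^(2/3)·√0.00097 = 5.929 m³/s.
Q_A = 0.3746 m³/s vs Q_B = 5.929 m³/s, so channel B carries more.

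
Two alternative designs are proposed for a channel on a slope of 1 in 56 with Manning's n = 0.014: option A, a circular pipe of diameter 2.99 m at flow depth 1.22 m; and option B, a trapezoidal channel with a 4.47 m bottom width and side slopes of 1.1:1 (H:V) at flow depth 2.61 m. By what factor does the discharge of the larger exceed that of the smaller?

12.8

Channel A: For a circular section of diameter D = 2.99 m at depth y = 1.22 m, the central angle is θ = 2 arccos(1 − 2y/D) = 2.772 rad. Then A = (D²/8)(θ − sin θ) = 2.693 m² and P = Dθ/2 = 4.144 m. Hydraulic radius R = A/P = 2.693/4.144 = 0.65 m. Q_A = (1/0.014)·2.693·0.65^(2/3)·√0.01786 = 19.29 m³/s.
Channel B: With bottom width b = 4.47 m and side slope z = 1.1: A = (b + zy)y = (4.47 + 1.1×2.61)×2.61 = 19.16 m²; P = b + 2y√(1+z²) = 4.47 + 2×2.61×1.487 = 12.23 m. Hydraulic radius R = A/P = 19.16/12.23 = 1.567 m. Q_B = (1/0.014)·19.16·1.567^(2/3)·√0.01786 = 246.7 m³/s.
The larger discharge is 246.7 m³/s and the smaller is 19.29 m³/s; the ratio is 12.8.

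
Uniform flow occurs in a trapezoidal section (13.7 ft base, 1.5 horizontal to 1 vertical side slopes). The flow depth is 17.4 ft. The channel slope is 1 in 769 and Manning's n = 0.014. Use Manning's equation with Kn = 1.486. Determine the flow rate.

Q = 11500 ft³/s

With bottom width b = 13.7 ft and side slope z = 1.5: A = (b + zy)y = (13.7 + 1.5×17.4)×17.4 = 692.5 ft²; P = b + 2y√(1+z²) = 13.7 + 2×17.4×1.803 = 76.44 ft.
Hydraulic radius R = A/P = 692.5/76.44 = 9.06 ft.
Manning's equation: Q = (1.486/n) A R^(2/3) S^(1/2) = (1.486/0.014) × 692.5 × 9.06^(2/3) × 0.0013^(1/2) = 11500 ft³/s.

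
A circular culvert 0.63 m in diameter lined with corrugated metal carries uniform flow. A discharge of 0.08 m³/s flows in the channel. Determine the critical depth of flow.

y_c = 0.177 m

At critical depth, Q² T / (g A³) = 1, i.e. A³/T = Q²/g = 0.08²/9.81 = 0.0006524.
Try y = 0.222 m: A³/T = 0.00157 — high.
Try y = 0.177 m: A³/T = 0.0006533 — close enough.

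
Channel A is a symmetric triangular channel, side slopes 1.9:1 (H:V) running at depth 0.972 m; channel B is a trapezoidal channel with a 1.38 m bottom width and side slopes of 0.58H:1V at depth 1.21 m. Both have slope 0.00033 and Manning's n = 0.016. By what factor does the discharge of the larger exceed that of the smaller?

Channel A: For a triangular section with side slope z = 1.9: A = zy² = 1.9×0.972² = 1.795 m²; P = 2y√(1+z²) = 2×0.972×2.147 = 4.174 m. Hydraulic radius R = A/P = 1.795/4.174 = 0.4301 m. Q_A = (1/0.016)·1.795·0.4301^(2/3)·√0.00033 = 1.161 m³/s.
Channel B: With bottom width b = 1.38 m and side slope z = 0.58: A = (b + zy)y = (1.38 + 0.58×1.21)×1.21 = 2.519 m²; P = b + 2y√(1+z²) = 1.38 + 2×1.21×1.156 = 4.178 m. Hydraulic radius R = A/P = 2.519/4.178 = 0.603 m. Q_B = (1/0.016)·2.519·0.603^(2/3)·√0.00033 = 2.041 m³/s.
The larger discharge is 2.041 m³/s and the smaller is 1.161 m³/s; the ratio is 1.76.

1.76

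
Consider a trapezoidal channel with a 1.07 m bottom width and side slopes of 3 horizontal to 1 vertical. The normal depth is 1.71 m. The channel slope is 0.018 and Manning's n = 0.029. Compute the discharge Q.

With bottom width b = 1.07 m and side slope z = 3: A = (b + zy)y = (1.07 + 3×1.71)×1.71 = 10.6 m²; P = b + 2y√(1+z²) = 1.07 + 2×1.71×3.162 = 11.88 m.
Hydraulic radius R = A/P = 10.6/11.88 = 0.892 m.
Manning's equation: Q = (1/n) A R^(2/3) S^(1/2) = (1/0.029) × 10.6 × 0.892^(2/3) × 0.018^(1/2) = 45.5 m³/s.

Q = 45.5 m³/s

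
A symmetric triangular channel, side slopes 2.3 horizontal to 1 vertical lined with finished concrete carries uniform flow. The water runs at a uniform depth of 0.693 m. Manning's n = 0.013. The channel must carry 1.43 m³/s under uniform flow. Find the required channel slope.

For a triangular section with side slope z = 2.3: A = zy² = 2.3×0.693² = 1.105 m²; P = 2y√(1+z²) = 2×0.693×2.508 = 3.476 m.
Hydraulic radius R = A/P = 1.105/3.476 = 0.3178 m.
From Manning's equation, S = [nQ / (1 A R^(2/3))]² = [0.013 × 1.43 / (1 × 1.105 × 0.3178^(2/3))]² = 0.00131.

S = 0.00131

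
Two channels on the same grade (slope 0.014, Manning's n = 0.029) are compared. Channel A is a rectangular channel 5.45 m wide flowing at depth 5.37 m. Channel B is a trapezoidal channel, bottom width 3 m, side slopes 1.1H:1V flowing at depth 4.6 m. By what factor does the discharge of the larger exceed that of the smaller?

Channel A: Flow area A = b·y = 5.45 × 5.37 = 29.27 m². Wetted perimeter P = b + 2y = 5.45 + 2×5.37 = 16.19 m. Hydraulic radius R = A/P = 29.27/16.19 = 1.808 m. Q_A = (1/0.029)·29.27·1.808^(2/3)·√0.014 = 177.2 m³/s.
Channel B: With bottom width b = 3 m and side slope z = 1.1: A = (b + zy)y = (3 + 1.1×4.6)×4.6 = 37.08 m²; P = b + 2y√(1+z²) = 3 + 2×4.6×1.487 = 16.68 m. Hydraulic radius R = A/P = 37.08/16.68 = 2.223 m. Q_B = (1/0.029)·37.08·2.223^(2/3)·√0.014 = 257.7 m³/s.
The larger discharge is 257.7 m³/s and the smaller is 177.2 m³/s; the ratio is 1.45.

1.45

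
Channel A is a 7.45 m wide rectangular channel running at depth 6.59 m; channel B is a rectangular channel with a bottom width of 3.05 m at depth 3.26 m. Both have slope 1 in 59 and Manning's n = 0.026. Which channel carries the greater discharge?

Channel A: Flow area A = b·y = 7.45 × 6.59 = 49.1 m². Wetted perimeter P = b + 2y = 7.45 + 2×6.59 = 20.63 m. Hydraulic radius R = A/P = 49.1/20.63 = 2.38 m. Q_A = (1/0.026)·49.1·2.38^(2/3)·√0.01695 = 438.2 m³/s.
Channel B: Flow area A = b·y = 3.05 × 3.26 = 9.943 m². Wetted perimeter P = b + 2y = 3.05 + 2×3.26 = 9.57 m. Hydraulic radius R = A/P = 9.943/9.57 = 1.039 m. Q_B = (1/0.026)·9.943·1.039^(2/3)·√0.01695 = 51.07 m³/s.
Q_A = 438.2 m³/s vs Q_B = 51.07 m³/s, so channel A carries more.

channel A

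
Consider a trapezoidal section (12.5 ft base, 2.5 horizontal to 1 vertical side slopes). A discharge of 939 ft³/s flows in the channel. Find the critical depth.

y_c = 4.22 ft

At critical depth, Q² T / (g A³) = 1, i.e. A³/T = Q²/g = 939²/32.2 = 27380.
Trying y = 5.2 ft: A³/T = 60560 — too large.
Trying y = 3.77 ft: A³/T = 18010 — too small.
Trying y = 4.22 ft: A³/T = 27390 — ≈ 27380.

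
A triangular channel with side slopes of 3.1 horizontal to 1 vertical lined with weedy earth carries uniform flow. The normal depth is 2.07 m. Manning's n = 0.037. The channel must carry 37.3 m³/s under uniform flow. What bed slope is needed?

S = 0.011

For a triangular section with side slope z = 3.1: A = zy² = 3.1×2.07² = 13.28 m²; P = 2y√(1+z²) = 2×2.07×3.257 = 13.49 m.
Hydraulic radius R = A/P = 13.28/13.49 = 0.985 m.
From Manning's equation, S = [nQ / (1 A R^(2/3))]² = [0.037 × 37.3 / (1 × 13.28 × 0.985^(2/3))]² = 0.011.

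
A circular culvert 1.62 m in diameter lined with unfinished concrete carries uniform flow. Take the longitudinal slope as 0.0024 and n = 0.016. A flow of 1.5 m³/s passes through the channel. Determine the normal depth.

y_n = 0.746 m

Manning's equation rearranged: A R^(2/3) = nQ / (1·√S) = 0.016 × 1.5 / (√0.0024) = 0.4899.
Try y = 0.543 m: A R^(2/3) = 0.2734 — too small.
Try y = 0.901 m: A R^(2/3) = 0.6729 — too large.
Try y = 0.746 m: A R^(2/3) = 0.4894 — close enough.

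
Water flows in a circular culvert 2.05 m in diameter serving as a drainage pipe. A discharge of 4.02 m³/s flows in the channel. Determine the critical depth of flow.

At critical depth, Q² T / (g A³) = 1, i.e. A³/T = Q²/g = 4.02²/9.81 = 1.647.
Try y = 1.1 m: A³/T = 2.871 — over.
Try y = 0.738 m: A³/T = 0.622 — short.
Try y = 0.951 m: A³/T = 1.647 — ≈ 1.647.

y_c = 0.951 m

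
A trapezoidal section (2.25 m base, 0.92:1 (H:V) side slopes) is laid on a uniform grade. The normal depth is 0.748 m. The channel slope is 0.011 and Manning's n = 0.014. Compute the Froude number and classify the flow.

supercritical

With bottom width b = 2.25 m and side slope z = 0.92: A = (b + zy)y = (2.25 + 0.92×0.748)×0.748 = 2.198 m²; P = b + 2y√(1+z²) = 2.25 + 2×0.748×1.359 = 4.283 m.
Hydraulic radius R = A/P = 2.198/4.283 = 0.5132 m.
V = (1/n) R^(2/3) √S = (1/0.014) × 0.5132^(2/3) × √0.011 = 4.802 m/s. Hydraulic depth D_h = A/T = 2.198/3.626 = 0.6061 m.
Froude number Fr = V/√(g·D_h) = 4.802/√(9.81×0.6061) = 1.97, which is greater than 1, so the flow is supercritical.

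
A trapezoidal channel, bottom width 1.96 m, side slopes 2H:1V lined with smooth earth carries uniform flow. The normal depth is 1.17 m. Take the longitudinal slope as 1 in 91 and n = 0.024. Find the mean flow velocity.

With bottom width b = 1.96 m and side slope z = 2: A = (b + zy)y = (1.96 + 2×1.17)×1.17 = 5.031 m²; P = b + 2y√(1+z²) = 1.96 + 2×1.17×2.236 = 7.192 m.
Hydraulic radius R = A/P = 5.031/7.192 = 0.6995 m.
From Manning's equation, V = (1/n) R^(2/3) S^(1/2) = (1/0.024) × 0.6995^(2/3) × 0.01099^(1/2) = 3.44 m/s.

V = 3.44 m/s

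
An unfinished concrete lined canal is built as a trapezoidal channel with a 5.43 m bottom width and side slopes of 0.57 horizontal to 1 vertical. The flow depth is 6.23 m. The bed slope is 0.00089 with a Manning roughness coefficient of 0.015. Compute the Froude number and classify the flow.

subcritical

With bottom width b = 5.43 m and side slope z = 0.57: A = (b + zy)y = (5.43 + 0.57×6.23)×6.23 = 55.95 m²; P = b + 2y√(1+z²) = 5.43 + 2×6.23×1.151 = 19.77 m.
Hydraulic radius R = A/P = 55.95/19.77 = 2.83 m.
V = (1/n) R^(2/3) √S = (1/0.015) × 2.83^(2/3) × √0.00089 = 3.979 m/s. Hydraulic depth D_h = A/T = 55.95/12.53 = 4.465 m.
Froude number Fr = V/√(g·D_h) = 3.979/√(9.81×4.465) = 0.601, which is less than 1, so the flow is subcritical.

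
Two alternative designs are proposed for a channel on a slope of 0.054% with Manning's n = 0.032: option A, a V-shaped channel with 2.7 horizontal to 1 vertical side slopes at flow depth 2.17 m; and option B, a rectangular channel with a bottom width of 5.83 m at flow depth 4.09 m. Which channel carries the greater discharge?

channel B

Channel A: For a triangular section with side slope z = 2.7: A = zy² = 2.7×2.17² = 12.71 m²; P = 2y√(1+z²) = 2×2.17×2.879 = 12.5 m. Hydraulic radius R = A/P = 12.71/12.5 = 1.017 m. Q_A = (1/0.032)·12.71·1.017^(2/3)·√0.00054 = 9.34 m³/s.
Channel B: Flow area A = b·y = 5.83 × 4.09 = 23.84 m². Wetted perimeter P = b + 2y = 5.83 + 2×4.09 = 14.01 m. Hydraulic radius R = A/P = 23.84/14.01 = 1.702 m. Q_B = (1/0.032)·23.84·1.702^(2/3)·√0.00054 = 24.68 m³/s.
Q_A = 9.34 m³/s vs Q_B = 24.68 m³/s, so channel B carries more.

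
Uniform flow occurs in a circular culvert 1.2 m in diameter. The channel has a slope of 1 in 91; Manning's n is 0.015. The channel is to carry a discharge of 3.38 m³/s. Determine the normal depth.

y_n = 0.938 m

Manning's equation rearranged: A R^(2/3) = nQ / (1·√S) = 0.015 × 3.38 / (√0.01099) = 0.4836.
Trying y = 0.686 m: A R^(2/3) = 0.3158 — short.
Trying y = 0.938 m: A R^(2/3) = 0.4839 — close enough.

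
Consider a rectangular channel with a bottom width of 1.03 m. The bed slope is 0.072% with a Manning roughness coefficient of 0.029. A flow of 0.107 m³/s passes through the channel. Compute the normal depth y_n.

y_n = 0.328 m

Manning's equation rearranged: A R^(2/3) = nQ / (1·√S) = 0.029 × 0.107 / (√0.00072) = 0.1156.
At y = 0.36 m: A R^(2/3) = 0.1318 — too large.
At y = 0.328 m: A R^(2/3) = 0.1157 — close enough.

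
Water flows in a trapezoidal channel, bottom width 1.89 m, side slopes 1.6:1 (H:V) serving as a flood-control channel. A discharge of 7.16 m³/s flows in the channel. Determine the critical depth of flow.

y_c = 0.881 m

At critical depth, Q² T / (g A³) = 1, i.e. A³/T = Q²/g = 7.16²/9.81 = 5.226.
Try y = 1.12 m: A³/T = 12.81 — too large.
Try y = 0.706 m: A³/T = 2.335 — too small.
Try y = 0.881 m: A³/T = 5.216 — close enough.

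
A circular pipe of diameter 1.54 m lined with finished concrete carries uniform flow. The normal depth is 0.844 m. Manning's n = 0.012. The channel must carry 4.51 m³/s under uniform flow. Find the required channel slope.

S = 0.00889

For a circular section of diameter D = 1.54 m at depth y = 0.844 m, the central angle is θ = 2 arccos(1 − 2y/D) = 3.334 rad. Then A = (D²/8)(θ − sin θ) = 1.045 m² and P = Dθ/2 = 2.567 m.
Hydraulic radius R = A/P = 1.045/2.567 = 0.4071 m.
From Manning's equation, S = [nQ / (1 A R^(2/3))]² = [0.012 × 4.51 / (1 × 1.045 × 0.4071^(2/3))]² = 0.00889.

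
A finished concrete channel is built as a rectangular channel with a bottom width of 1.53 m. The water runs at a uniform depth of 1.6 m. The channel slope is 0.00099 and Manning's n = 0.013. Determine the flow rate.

Flow area A = b·y = 1.53 × 1.6 = 2.448 m². Wetted perimeter P = b + 2y = 1.53 + 2×1.6 = 4.73 m.
Hydraulic radius R = A/P = 2.448/4.73 = 0.5175 m.
Manning's equation: Q = (1/n) A R^(2/3) S^(1/2) = (1/0.013) × 2.448 × 0.5175^(2/3) × 0.00099^(1/2) = 3.82 m³/s.

Q = 3.82 m³/s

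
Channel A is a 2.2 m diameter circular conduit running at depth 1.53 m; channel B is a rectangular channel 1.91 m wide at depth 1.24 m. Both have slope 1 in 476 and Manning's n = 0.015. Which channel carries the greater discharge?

Channel A: For a circular section of diameter D = 2.2 m at depth y = 1.53 m, the central angle is θ = 2 arccos(1 − 2y/D) = 3.945 rad. Then A = (D²/8)(θ − sin θ) = 2.822 m² and P = Dθ/2 = 4.339 m. Hydraulic radius R = A/P = 2.822/4.339 = 0.6503 m. Q_A = (1/0.015)·2.822·0.6503^(2/3)·√0.002101 = 6.473 m³/s.
Channel B: Flow area A = b·y = 1.91 × 1.24 = 2.368 m². Wetted perimeter P = b + 2y = 1.91 + 2×1.24 = 4.39 m. Hydraulic radius R = A/P = 2.368/4.39 = 0.5395 m. Q_B = (1/0.015)·2.368·0.5395^(2/3)·√0.002101 = 4.796 m³/s.
Q_A = 6.473 m³/s vs Q_B = 4.796 m³/s, so channel A carries more.

channel A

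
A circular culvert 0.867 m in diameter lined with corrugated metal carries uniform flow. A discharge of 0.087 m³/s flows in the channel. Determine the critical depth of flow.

y_c = 0.169 m

At critical depth, Q² T / (g A³) = 1, i.e. A³/T = Q²/g = 0.087²/9.81 = 0.0007716.
At y = 0.147 m: A³/T = 0.0004479 — too small.
At y = 0.169 m: A³/T = 0.0007742 — matches.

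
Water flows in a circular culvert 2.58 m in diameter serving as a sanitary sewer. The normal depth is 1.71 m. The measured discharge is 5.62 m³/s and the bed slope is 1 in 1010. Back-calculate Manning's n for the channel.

For a circular section of diameter D = 2.58 m at depth y = 1.71 m, the central angle is θ = 2 arccos(1 − 2y/D) = 3.805 rad. Then A = (D²/8)(θ − sin θ) = 3.678 m² and P = Dθ/2 = 4.908 m.
Hydraulic radius R = A/P = 3.678/4.908 = 0.7494 m.
Rearranging Manning's equation: n = (1/Q) A R^(2/3) S^(1/2) = (1/5.62) × 3.678 × 0.7494^(2/3) × √0.0009901 = 0.017.

n = 0.017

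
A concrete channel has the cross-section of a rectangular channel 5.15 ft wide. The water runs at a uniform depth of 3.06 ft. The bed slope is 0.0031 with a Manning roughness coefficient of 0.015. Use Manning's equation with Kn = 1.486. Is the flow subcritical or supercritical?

subcritical

Flow area A = b·y = 5.15 × 3.06 = 15.76 ft². Wetted perimeter P = b + 2y = 5.15 + 2×3.06 = 11.27 ft.
Hydraulic radius R = A/P = 15.76/11.27 = 1.398 ft.
V = (1.486/n) R^(2/3) √S = (1.486/0.015) × 1.398^(2/3) × √0.0031 = 6.897 ft/s. Hydraulic depth D_h = A/T = 15.76/5.15 = 3.06 ft.
Froude number Fr = V/√(g·D_h) = 6.897/√(32.2×3.06) = 0.695, which is less than 1, so the flow is subcritical.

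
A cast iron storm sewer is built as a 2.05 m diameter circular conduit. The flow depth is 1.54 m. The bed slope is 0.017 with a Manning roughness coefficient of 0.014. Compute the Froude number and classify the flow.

supercritical

For a circular section of diameter D = 2.05 m at depth y = 1.54 m, the central angle is θ = 2 arccos(1 − 2y/D) = 4.194 rad. Then A = (D²/8)(θ − sin θ) = 2.66 m² and P = Dθ/2 = 4.299 m.
Hydraulic radius R = A/P = 2.66/4.299 = 0.6187 m.
V = (1/n) R^(2/3) √S = (1/0.014) × 0.6187^(2/3) × √0.017 = 6.762 m/s. Hydraulic depth D_h = A/T = 2.66/1.772 = 1.501 m.
Froude number Fr = V/√(g·D_h) = 6.762/√(9.81×1.501) = 1.76, which is greater than 1, so the flow is supercritical.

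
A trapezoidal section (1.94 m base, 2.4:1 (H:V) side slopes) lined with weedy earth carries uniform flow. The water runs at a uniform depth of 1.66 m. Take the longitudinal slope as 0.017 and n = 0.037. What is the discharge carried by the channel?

With bottom width b = 1.94 m and side slope z = 2.4: A = (b + zy)y = (1.94 + 2.4×1.66)×1.66 = 9.834 m²; P = b + 2y√(1+z²) = 1.94 + 2×1.66×2.6 = 10.57 m.
Hydraulic radius R = A/P = 9.834/10.57 = 0.9302 m.
Manning's equation: Q = (1/n) A R^(2/3) S^(1/2) = (1/0.037) × 9.834 × 0.9302^(2/3) × 0.017^(1/2) = 33 m³/s.

Q = 33 m³/s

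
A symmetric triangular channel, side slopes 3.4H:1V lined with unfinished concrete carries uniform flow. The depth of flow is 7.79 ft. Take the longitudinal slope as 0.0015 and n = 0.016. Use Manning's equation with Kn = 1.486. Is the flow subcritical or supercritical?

subcritical

For a triangular section with side slope z = 3.4: A = zy² = 3.4×7.79² = 206.3 ft²; P = 2y√(1+z²) = 2×7.79×3.544 = 55.22 ft.
Hydraulic radius R = A/P = 206.3/55.22 = 3.737 ft.
V = (1.486/n) R^(2/3) √S = (1.486/0.016) × 3.737^(2/3) × √0.0015 = 8.662 ft/s. Hydraulic depth D_h = A/T = 206.3/52.97 = 3.895 ft.
Froude number Fr = V/√(g·D_h) = 8.662/√(32.2×3.895) = 0.773, which is less than 1, so the flow is subcritical.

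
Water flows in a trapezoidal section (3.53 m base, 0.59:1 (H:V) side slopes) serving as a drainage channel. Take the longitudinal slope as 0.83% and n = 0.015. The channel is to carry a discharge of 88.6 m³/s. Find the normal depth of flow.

Manning's equation rearranged: A R^(2/3) = nQ / (1·√S) = 0.015 × 88.6 / (√0.0083) = 14.59.
Try y = 2.7 m: A R^(2/3) = 17.4 — high.
Try y = 2.44 m: A R^(2/3) = 14.58 — close enough.

y_n = 2.44 m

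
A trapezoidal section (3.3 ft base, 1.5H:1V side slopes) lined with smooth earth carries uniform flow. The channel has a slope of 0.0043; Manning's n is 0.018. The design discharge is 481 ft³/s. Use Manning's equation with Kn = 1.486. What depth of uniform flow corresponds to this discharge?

y_n = 4.74 ft

Manning's equation rearranged: A R^(2/3) = nQ / (1.486·√S) = 0.018 × 481 / (1.486 × √0.0043) = 88.85.
Trying y = 3.39 ft: A R^(2/3) = 42.55 — short.
Trying y = 5.33 ft: A R^(2/3) = 116 — over.
Trying y = 4.74 ft: A R^(2/3) = 88.94 — matches.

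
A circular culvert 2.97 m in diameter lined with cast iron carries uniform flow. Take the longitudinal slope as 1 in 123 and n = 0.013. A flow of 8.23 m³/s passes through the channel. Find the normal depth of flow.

Manning's equation rearranged: A R^(2/3) = nQ / (1·√S) = 0.013 × 8.23 / (√0.00813) = 1.187.
At y = 1.02 m: A R^(2/3) = 1.441 — over.
At y = 0.921 m: A R^(2/3) = 1.186 — matches.

y_n = 0.921 m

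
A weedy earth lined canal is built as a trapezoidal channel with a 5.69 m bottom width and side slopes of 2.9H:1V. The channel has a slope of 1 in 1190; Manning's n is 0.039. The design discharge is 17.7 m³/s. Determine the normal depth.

y_n = 1.88 m

Manning's equation rearranged: A R^(2/3) = nQ / (1·√S) = 0.039 × 17.7 / (√0.0008403) = 23.81.
Trying y = 2.34 m: A R^(2/3) = 37.51 — high.
Trying y = 1.57 m: A R^(2/3) = 16.61 — low.
Trying y = 1.88 m: A R^(2/3) = 23.87 — matches.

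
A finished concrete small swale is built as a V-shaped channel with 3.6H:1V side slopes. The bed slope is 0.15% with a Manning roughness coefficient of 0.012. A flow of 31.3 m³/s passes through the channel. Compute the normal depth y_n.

Manning's equation rearranged: A R^(2/3) = nQ / (1·√S) = 0.012 × 31.3 / (√0.0015) = 9.698.
At y = 1.44 m: A R^(2/3) = 5.85 — short.
At y = 1.94 m: A R^(2/3) = 12.95 — over.
At y = 1.74 m: A R^(2/3) = 9.69 — close enough.

y_n = 1.74 m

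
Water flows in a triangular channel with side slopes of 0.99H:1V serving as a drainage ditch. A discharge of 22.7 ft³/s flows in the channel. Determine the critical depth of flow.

At critical depth, Q² T / (g A³) = 1, i.e. A³/T = Q²/g = 22.7²/32.2 = 16.
Trying y = 1.57 ft: A³/T = 4.675 — too small.
Trying y = 2.24 ft: A³/T = 27.64 — too large.
Trying y = 2.01 ft: A³/T = 16.08 — ≈ 16.

y_c = 2.01 ft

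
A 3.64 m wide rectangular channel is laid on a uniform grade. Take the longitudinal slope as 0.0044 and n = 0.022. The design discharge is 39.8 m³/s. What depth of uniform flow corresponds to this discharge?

y_n = 3.27 m

Manning's equation rearranged: A R^(2/3) = nQ / (1·√S) = 0.022 × 39.8 / (√0.0044) = 13.2.
At y = 3.98 m: A R^(2/3) = 16.8 — high.
At y = 2.24 m: A R^(2/3) = 8.176 — low.
At y = 3.27 m: A R^(2/3) = 13.21 — matches.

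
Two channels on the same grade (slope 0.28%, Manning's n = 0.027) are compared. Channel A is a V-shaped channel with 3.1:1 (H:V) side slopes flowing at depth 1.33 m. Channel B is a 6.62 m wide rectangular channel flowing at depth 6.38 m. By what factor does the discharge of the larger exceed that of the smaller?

Channel A: For a triangular section with side slope z = 3.1: A = zy² = 3.1×1.33² = 5.484 m²; P = 2y√(1+z²) = 2×1.33×3.257 = 8.664 m. Hydraulic radius R = A/P = 5.484/8.664 = 0.6329 m. Q_A = (1/0.027)·5.484·0.6329^(2/3)·√0.0028 = 7.922 m³/s.
Channel B: Flow area A = b·y = 6.62 × 6.38 = 42.24 m². Wetted perimeter P = b + 2y = 6.62 + 2×6.38 = 19.38 m. Hydraulic radius R = A/P = 42.24/19.38 = 2.179 m. Q_B = (1/0.027)·42.24·2.179^(2/3)·√0.0028 = 139.1 m³/s.
The larger discharge is 139.1 m³/s and the smaller is 7.922 m³/s; the ratio is 17.6.

17.6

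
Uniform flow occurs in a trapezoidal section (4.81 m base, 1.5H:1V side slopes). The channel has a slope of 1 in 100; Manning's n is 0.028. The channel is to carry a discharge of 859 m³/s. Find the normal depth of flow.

y_n = 6.88 m

Manning's equation rearranged: A R^(2/3) = nQ / (1·√S) = 0.028 × 859 / (√0.01) = 240.5.
Trying y = 4.73 m: A R^(2/3) = 105.8 — short.
Trying y = 8.38 m: A R^(2/3) = 376.6 — over.
Trying y = 6.88 m: A R^(2/3) = 240.6 — matches.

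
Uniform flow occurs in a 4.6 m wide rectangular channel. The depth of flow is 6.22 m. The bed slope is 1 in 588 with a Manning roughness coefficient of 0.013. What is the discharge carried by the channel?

Q = 128 m³/s

Flow area A = b·y = 4.6 × 6.22 = 28.61 m². Wetted perimeter P = b + 2y = 4.6 + 2×6.22 = 17.04 m.
Hydraulic radius R = A/P = 28.61/17.04 = 1.679 m.
Manning's equation: Q = (1/n) A R^(2/3) S^(1/2) = (1/0.013) × 28.61 × 1.679^(2/3) × 0.001701^(1/2) = 128 m³/s.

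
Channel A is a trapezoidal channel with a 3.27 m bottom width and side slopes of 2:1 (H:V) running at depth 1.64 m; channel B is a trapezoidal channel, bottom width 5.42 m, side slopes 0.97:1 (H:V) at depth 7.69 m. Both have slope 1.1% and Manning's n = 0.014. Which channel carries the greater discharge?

Channel A: With bottom width b = 3.27 m and side slope z = 2: A = (b + zy)y = (3.27 + 2×1.64)×1.64 = 10.74 m²; P = b + 2y√(1+z²) = 3.27 + 2×1.64×2.236 = 10.6 m. Hydraulic radius R = A/P = 10.74/10.6 = 1.013 m. Q_A = (1/0.014)·10.74·1.013^(2/3)·√0.011 = 81.17 m³/s.
Channel B: With bottom width b = 5.42 m and side slope z = 0.97: A = (b + zy)y = (5.42 + 0.97×7.69)×7.69 = 99.04 m²; P = b + 2y√(1+z²) = 5.42 + 2×7.69×1.393 = 26.85 m. Hydraulic radius R = A/P = 99.04/26.85 = 3.689 m. Q_B = (1/0.014)·99.04·3.689^(2/3)·√0.011 = 1771 m³/s.
Q_A = 81.17 m³/s vs Q_B = 1771 m³/s, so channel B carries more.

channel B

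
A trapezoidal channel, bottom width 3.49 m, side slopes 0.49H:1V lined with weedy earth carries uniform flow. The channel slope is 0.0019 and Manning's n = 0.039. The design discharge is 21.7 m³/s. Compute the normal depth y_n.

y_n = 3.02 m

Manning's equation rearranged: A R^(2/3) = nQ / (1·√S) = 0.039 × 21.7 / (√0.0019) = 19.42.
Try y = 3.54 m: A R^(2/3) = 25.57 — too large.
Try y = 3.02 m: A R^(2/3) = 19.4 — close enough.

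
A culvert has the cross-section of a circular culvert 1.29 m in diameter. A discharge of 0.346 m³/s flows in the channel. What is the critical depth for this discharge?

At critical depth, Q² T / (g A³) = 1, i.e. A³/T = Q²/g = 0.346²/9.81 = 0.0122.
Try y = 0.388 m: A³/T = 0.03064 — over.
Try y = 0.306 m: A³/T = 0.01217 — ≈ 0.0122.

y_c = 0.306 m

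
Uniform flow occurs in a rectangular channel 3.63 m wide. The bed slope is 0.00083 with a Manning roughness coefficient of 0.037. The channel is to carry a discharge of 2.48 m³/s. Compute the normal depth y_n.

Manning's equation rearranged: A R^(2/3) = nQ / (1·√S) = 0.037 × 2.48 / (√0.00083) = 3.185.
Try y = 0.817 m: A R^(2/3) = 2.023 — too small.
Try y = 1.39 m: A R^(2/3) = 4.302 — too large.
Try y = 1.12 m: A R^(2/3) = 3.183 — ≈ 3.185.

y_n = 1.12 m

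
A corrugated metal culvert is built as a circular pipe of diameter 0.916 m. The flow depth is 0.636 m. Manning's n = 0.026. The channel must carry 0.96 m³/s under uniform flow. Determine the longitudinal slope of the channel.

For a circular section of diameter D = 0.916 m at depth y = 0.636 m, the central angle is θ = 2 arccos(1 − 2y/D) = 3.94 rad. Then A = (D²/8)(θ − sin θ) = 0.4883 m² and P = Dθ/2 = 1.804 m.
Hydraulic radius R = A/P = 0.4883/1.804 = 0.2706 m.
From Manning's equation, S = [nQ / (1 A R^(2/3))]² = [0.026 × 0.96 / (1 × 0.4883 × 0.2706^(2/3))]² = 0.0149.

S = 0.0149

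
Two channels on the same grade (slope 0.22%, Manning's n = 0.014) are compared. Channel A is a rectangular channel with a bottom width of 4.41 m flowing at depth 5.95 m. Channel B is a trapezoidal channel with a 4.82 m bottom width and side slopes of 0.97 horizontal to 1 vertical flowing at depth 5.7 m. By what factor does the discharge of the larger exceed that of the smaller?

3.29

Channel A: Flow area A = b·y = 4.41 × 5.95 = 26.24 m². Wetted perimeter P = b + 2y = 4.41 + 2×5.95 = 16.31 m. Hydraulic radius R = A/P = 26.24/16.31 = 1.609 m. Q_A = (1/0.014)·26.24·1.609^(2/3)·√0.0022 = 120.7 m³/s.
Channel B: With bottom width b = 4.82 m and side slope z = 0.97: A = (b + zy)y = (4.82 + 0.97×5.7)×5.7 = 58.99 m²; P = b + 2y√(1+z²) = 4.82 + 2×5.7×1.393 = 20.7 m. Hydraulic radius R = A/P = 58.99/20.7 = 2.849 m. Q_B = (1/0.014)·58.99·2.849^(2/3)·√0.0022 = 397.2 m³/s.
The larger discharge is 397.2 m³/s and the smaller is 120.7 m³/s; the ratio is 3.29.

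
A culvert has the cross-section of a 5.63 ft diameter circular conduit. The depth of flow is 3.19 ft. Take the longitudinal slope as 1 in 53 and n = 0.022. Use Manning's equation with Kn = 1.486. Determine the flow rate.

For a circular section of diameter D = 5.63 ft at depth y = 3.19 ft, the central angle is θ = 2 arccos(1 − 2y/D) = 3.409 rad. Then A = (D²/8)(θ − sin θ) = 14.55 ft² and P = Dθ/2 = 9.596 ft.
Hydraulic radius R = A/P = 14.55/9.596 = 1.517 ft.
Manning's equation: Q = (1.486/n) A R^(2/3) S^(1/2) = (1.486/0.022) × 14.55 × 1.517^(2/3) × 0.01887^(1/2) = 178 ft³/s.

Q = 178 ft³/s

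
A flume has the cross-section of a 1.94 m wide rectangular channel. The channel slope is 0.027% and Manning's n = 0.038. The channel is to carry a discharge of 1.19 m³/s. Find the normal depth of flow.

Manning's equation rearranged: A R^(2/3) = nQ / (1·√S) = 0.038 × 1.19 / (√0.00027) = 2.752.
Trying y = 1.36 m: A R^(2/3) = 1.806 — too small.
Trying y = 2.18 m: A R^(2/3) = 3.242 — too large.
Trying y = 1.9 m: A R^(2/3) = 2.744 — close enough.

y_n = 1.9 m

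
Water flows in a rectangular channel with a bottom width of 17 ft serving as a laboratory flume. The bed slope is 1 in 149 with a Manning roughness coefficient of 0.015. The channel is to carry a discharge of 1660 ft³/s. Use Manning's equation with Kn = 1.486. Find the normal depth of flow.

Manning's equation rearranged: A R^(2/3) = nQ / (1.486·√S) = 0.015 × 1660 / (1.486 × √0.006711) = 204.5.
Trying y = 4.06 ft: A R^(2/3) = 135.4 — short.
Trying y = 5.42 ft: A R^(2/3) = 204.6 — matches.

y_n = 5.42 ft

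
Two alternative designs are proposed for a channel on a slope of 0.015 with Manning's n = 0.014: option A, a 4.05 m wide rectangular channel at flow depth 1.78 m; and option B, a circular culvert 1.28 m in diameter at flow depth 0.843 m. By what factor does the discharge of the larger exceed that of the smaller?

15

Channel A: Flow area A = b·y = 4.05 × 1.78 = 7.209 m². Wetted perimeter P = b + 2y = 4.05 + 2×1.78 = 7.61 m. Hydraulic radius R = A/P = 7.209/7.61 = 0.9473 m. Q_A = (1/0.014)·7.209·0.9473^(2/3)·√0.015 = 60.83 m³/s.
Channel B: For a circular section of diameter D = 1.28 m at depth y = 0.843 m, the central angle is θ = 2 arccos(1 − 2y/D) = 3.787 rad. Then A = (D²/8)(θ − sin θ) = 0.8988 m² and P = Dθ/2 = 2.424 m. Hydraulic radius R = A/P = 0.8988/2.424 = 0.3708 m. Q_B = (1/0.014)·0.8988·0.3708^(2/3)·√0.015 = 4.059 m³/s.
The larger discharge is 60.83 m³/s and the smaller is 4.059 m³/s; the ratio is 15.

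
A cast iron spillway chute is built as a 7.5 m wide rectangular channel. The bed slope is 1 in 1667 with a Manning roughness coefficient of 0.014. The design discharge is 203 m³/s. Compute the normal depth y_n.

y_n = 8.23 m

Manning's equation rearranged: A R^(2/3) = nQ / (1·√S) = 0.014 × 203 / (√0.0005999) = 116.
At y = 6.02 m: A R^(2/3) = 78.91 — low.
At y = 10.3 m: A R^(2/3) = 151.6 — high.
At y = 8.23 m: A R^(2/3) = 116 — ≈ 116.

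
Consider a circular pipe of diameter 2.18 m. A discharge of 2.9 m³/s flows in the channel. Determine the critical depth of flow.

At critical depth, Q² T / (g A³) = 1, i.e. A³/T = Q²/g = 2.9²/9.81 = 0.8573.
At y = 0.854 m: A³/T = 1.171 — over.
At y = 0.653 m: A³/T = 0.4156 — short.
At y = 0.788 m: A³/T = 0.8593 — ≈ 0.8573.

y_c = 0.788 m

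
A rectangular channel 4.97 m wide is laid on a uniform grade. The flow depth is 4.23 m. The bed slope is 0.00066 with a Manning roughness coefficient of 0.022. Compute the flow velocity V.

Flow area A = b·y = 4.97 × 4.23 = 21.02 m². Wetted perimeter P = b + 2y = 4.97 + 2×4.23 = 13.43 m.
Hydraulic radius R = A/P = 21.02/13.43 = 1.565 m.
From Manning's equation, V = (1/n) R^(2/3) S^(1/2) = (1/0.022) × 1.565^(2/3) × 0.00066^(1/2) = 1.57 m/s.

V = 1.57 m/s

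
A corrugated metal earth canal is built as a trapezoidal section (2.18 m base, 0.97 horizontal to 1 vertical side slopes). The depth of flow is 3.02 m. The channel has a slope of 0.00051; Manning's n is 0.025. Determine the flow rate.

With bottom width b = 2.18 m and side slope z = 0.97: A = (b + zy)y = (2.18 + 0.97×3.02)×3.02 = 15.43 m²; P = b + 2y√(1+z²) = 2.18 + 2×3.02×1.393 = 10.59 m.
Hydraulic radius R = A/P = 15.43/10.59 = 1.456 m.
Manning's equation: Q = (1/n) A R^(2/3) S^(1/2) = (1/0.025) × 15.43 × 1.456^(2/3) × 0.00051^(1/2) = 17.9 m³/s.

Q = 17.9 m³/s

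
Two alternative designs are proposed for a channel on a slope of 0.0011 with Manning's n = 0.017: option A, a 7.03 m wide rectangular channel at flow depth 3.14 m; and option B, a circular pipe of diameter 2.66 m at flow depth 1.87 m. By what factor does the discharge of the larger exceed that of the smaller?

8.68

Channel A: Flow area A = b·y = 7.03 × 3.14 = 22.07 m². Wetted perimeter P = b + 2y = 7.03 + 2×3.14 = 13.31 m. Hydraulic radius R = A/P = 22.07/13.31 = 1.658 m. Q_A = (1/0.017)·22.07·1.658^(2/3)·√0.0011 = 60.34 m³/s.
Channel B: For a circular section of diameter D = 2.66 m at depth y = 1.87 m, the central angle is θ = 2 arccos(1 − 2y/D) = 3.978 rad. Then A = (D²/8)(θ − sin θ) = 4.174 m² and P = Dθ/2 = 5.29 m. Hydraulic radius R = A/P = 4.174/5.29 = 0.7891 m. Q_B = (1/0.017)·4.174·0.7891^(2/3)·√0.0011 = 6.954 m³/s.
The larger discharge is 60.34 m³/s and the smaller is 6.954 m³/s; the ratio is 8.68.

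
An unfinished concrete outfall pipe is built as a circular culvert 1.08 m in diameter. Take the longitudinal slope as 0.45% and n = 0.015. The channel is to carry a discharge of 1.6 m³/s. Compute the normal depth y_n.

y_n = 0.828 m

Manning's equation rearranged: A R^(2/3) = nQ / (1·√S) = 0.015 × 1.6 / (√0.0045) = 0.3578.
Try y = 0.973 m: A R^(2/3) = 0.408 — over.
Try y = 0.828 m: A R^(2/3) = 0.3578 — matches.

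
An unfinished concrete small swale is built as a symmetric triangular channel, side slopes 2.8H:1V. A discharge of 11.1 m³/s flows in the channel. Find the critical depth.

At critical depth, Q² T / (g A³) = 1, i.e. A³/T = Q²/g = 11.1²/9.81 = 12.56.
At y = 1.5 m: A³/T = 29.77 — too large.
At y = 0.934 m: A³/T = 2.786 — too small.
At y = 1.26 m: A³/T = 12.45 — matches.

y_c = 1.26 m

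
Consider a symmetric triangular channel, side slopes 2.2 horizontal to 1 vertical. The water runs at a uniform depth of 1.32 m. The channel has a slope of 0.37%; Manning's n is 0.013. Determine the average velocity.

For a triangular section with side slope z = 2.2: A = zy² = 2.2×1.32² = 3.833 m²; P = 2y√(1+z²) = 2×1.32×2.417 = 6.38 m.
Hydraulic radius R = A/P = 3.833/6.38 = 0.6008 m.
From Manning's equation, V = (1/n) R^(2/3) S^(1/2) = (1/0.013) × 0.6008^(2/3) × 0.0037^(1/2) = 3.33 m/s.

V = 3.33 m/s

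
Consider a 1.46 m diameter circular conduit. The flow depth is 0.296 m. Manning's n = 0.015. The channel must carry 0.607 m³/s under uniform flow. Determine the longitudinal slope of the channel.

For a circular section of diameter D = 1.46 m at depth y = 0.296 m, the central angle is θ = 2 arccos(1 − 2y/D) = 1.868 rad. Then A = (D²/8)(θ − sin θ) = 0.243 m² and P = Dθ/2 = 1.364 m.
Hydraulic radius R = A/P = 0.243/1.364 = 0.1782 m.
From Manning's equation, S = [nQ / (1 A R^(2/3))]² = [0.015 × 0.607 / (1 × 0.243 × 0.1782^(2/3))]² = 0.014.

S = 0.014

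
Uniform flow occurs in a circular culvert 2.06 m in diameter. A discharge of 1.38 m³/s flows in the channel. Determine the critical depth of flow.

At critical depth, Q² T / (g A³) = 1, i.e. A³/T = Q²/g = 1.38²/9.81 = 0.1941.
Trying y = 0.482 m: A³/T = 0.1198 — short.
Trying y = 0.646 m: A³/T = 0.374 — over.
Trying y = 0.546 m: A³/T = 0.1947 — ≈ 0.1941.

y_c = 0.546 m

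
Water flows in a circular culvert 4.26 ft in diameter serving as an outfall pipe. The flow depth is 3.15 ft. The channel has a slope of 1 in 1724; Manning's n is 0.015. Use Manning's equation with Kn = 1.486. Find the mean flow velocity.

For a circular section of diameter D = 4.26 ft at depth y = 3.15 ft, the central angle is θ = 2 arccos(1 − 2y/D) = 4.14 rad. Then A = (D²/8)(θ − sin θ) = 11.3 ft² and P = Dθ/2 = 8.819 ft.
Hydraulic radius R = A/P = 11.3/8.819 = 1.281 ft.
From Manning's equation, V = (1.486/n) R^(2/3) S^(1/2) = (1.486/0.015) × 1.281^(2/3) × 0.00058^(1/2) = 2.81 ft/s.

V = 2.81 ft/s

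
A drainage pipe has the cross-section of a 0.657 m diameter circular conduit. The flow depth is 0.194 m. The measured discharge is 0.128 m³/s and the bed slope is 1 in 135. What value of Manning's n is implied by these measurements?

For a circular section of diameter D = 0.657 m at depth y = 0.194 m, the central angle is θ = 2 arccos(1 − 2y/D) = 2.298 rad. Then A = (D²/8)(θ − sin θ) = 0.08368 m² and P = Dθ/2 = 0.7549 m.
Hydraulic radius R = A/P = 0.08368/0.7549 = 0.1108 m.
Rearranging Manning's equation: n = (1/Q) A R^(2/3) S^(1/2) = (1/0.128) × 0.08368 × 0.1108^(2/3) × √0.007407 = 0.013.

n = 0.013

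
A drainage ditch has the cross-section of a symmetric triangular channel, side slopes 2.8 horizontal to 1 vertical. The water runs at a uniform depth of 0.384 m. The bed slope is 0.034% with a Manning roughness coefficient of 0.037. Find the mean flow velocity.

For a triangular section with side slope z = 2.8: A = zy² = 2.8×0.384² = 0.4129 m²; P = 2y√(1+z²) = 2×0.384×2.973 = 2.283 m.
Hydraulic radius R = A/P = 0.4129/2.283 = 0.1808 m.
From Manning's equation, V = (1/n) R^(2/3) S^(1/2) = (1/0.037) × 0.1808^(2/3) × 0.00034^(1/2) = 0.159 m/s.

V = 0.159 m/s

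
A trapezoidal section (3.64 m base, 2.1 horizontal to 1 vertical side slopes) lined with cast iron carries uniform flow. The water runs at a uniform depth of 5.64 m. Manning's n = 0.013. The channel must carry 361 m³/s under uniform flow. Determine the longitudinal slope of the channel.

S = 0.000691

With bottom width b = 3.64 m and side slope z = 2.1: A = (b + zy)y = (3.64 + 2.1×5.64)×5.64 = 87.33 m²; P = b + 2y√(1+z²) = 3.64 + 2×5.64×2.326 = 29.88 m.
Hydraulic radius R = A/P = 87.33/29.88 = 2.923 m.
From Manning's equation, S = [nQ / (1 A R^(2/3))]² = [0.013 × 361 / (1 × 87.33 × 2.923^(2/3))]² = 0.000691.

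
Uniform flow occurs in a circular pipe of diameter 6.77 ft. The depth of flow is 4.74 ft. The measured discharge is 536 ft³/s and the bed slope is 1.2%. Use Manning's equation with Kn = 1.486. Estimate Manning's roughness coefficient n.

n = 0.013

For a circular section of diameter D = 6.77 ft at depth y = 4.74 ft, the central angle is θ = 2 arccos(1 − 2y/D) = 3.965 rad. Then A = (D²/8)(θ − sin θ) = 26.92 ft² and P = Dθ/2 = 13.42 ft.
Hydraulic radius R = A/P = 26.92/13.42 = 2.006 ft.
Rearranging Manning's equation: n = (1.486/Q) A R^(2/3) S^(1/2) = (1.486/536) × 26.92 × 2.006^(2/3) × √0.012 = 0.013.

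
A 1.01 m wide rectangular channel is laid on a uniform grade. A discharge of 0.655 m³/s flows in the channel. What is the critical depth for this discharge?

For a rectangular channel, critical depth y_c = (q²/g)^(1/3) where q = Q/b = 0.655/1.01 = 0.6485 m²/s.
So y_c = (0.6485²/9.81)^(1/3) = 0.35 m.

y_c = 0.35 m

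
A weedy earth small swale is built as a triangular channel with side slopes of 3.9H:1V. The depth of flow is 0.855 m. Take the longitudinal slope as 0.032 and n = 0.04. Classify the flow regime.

supercritical

For a triangular section with side slope z = 3.9: A = zy² = 3.9×0.855² = 2.851 m²; P = 2y√(1+z²) = 2×0.855×4.026 = 6.885 m.
Hydraulic radius R = A/P = 2.851/6.885 = 0.4141 m.
V = (1/n) R^(2/3) √S = (1/0.04) × 0.4141^(2/3) × √0.032 = 2.485 m/s. Hydraulic depth D_h = A/T = 2.851/6.669 = 0.4275 m.
Froude number Fr = V/√(g·D_h) = 2.485/√(9.81×0.4275) = 1.21, which is greater than 1, so the flow is supercritical.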